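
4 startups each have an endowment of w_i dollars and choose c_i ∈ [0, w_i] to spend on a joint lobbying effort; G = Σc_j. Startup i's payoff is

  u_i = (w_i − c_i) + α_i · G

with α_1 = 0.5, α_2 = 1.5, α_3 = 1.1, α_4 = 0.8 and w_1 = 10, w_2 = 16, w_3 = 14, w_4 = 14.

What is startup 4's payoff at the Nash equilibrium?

∂u_i/∂c_i = α_i − 1, so startup i contributes w_i if α_i > 1, else 0.
α_i > 1 for i ∈ {2, 3}; NE contributions (0, 16, 14, 0), G = 30.
u_4 = (14 − 0) + 0.8·30 = 38.

38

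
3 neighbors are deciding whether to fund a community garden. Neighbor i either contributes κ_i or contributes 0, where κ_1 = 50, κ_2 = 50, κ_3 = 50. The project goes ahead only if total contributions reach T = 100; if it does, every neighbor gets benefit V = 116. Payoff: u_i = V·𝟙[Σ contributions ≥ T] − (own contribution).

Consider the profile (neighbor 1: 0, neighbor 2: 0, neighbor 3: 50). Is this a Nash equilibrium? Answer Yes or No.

Total = 50 < 100: not provided.
Neighbor 1 (pledges 0, payoff 0): pledging 50 → total 100, payoff 66. Profitable deviation.

No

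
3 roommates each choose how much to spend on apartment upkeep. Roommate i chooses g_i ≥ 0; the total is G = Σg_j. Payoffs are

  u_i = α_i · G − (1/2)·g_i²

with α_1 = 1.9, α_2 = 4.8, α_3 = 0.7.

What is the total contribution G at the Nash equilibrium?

7.4

Roommate i's FOC: ∂u_i/∂g_i = α_i − g_i = 0, so g_i* = α_i.
NE contributions = (1.9, 4.8, 0.7); G = 7.4.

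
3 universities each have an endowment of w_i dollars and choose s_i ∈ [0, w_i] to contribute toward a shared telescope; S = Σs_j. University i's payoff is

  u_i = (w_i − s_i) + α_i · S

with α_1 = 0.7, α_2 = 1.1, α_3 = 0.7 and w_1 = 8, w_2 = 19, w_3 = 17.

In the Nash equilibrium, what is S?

∂u_i/∂s_i = α_i − 1, so university i contributes w_i if α_i > 1, else 0.
α_i > 1 for i ∈ {2}; NE contributions (0, 19, 0), S = 19.

19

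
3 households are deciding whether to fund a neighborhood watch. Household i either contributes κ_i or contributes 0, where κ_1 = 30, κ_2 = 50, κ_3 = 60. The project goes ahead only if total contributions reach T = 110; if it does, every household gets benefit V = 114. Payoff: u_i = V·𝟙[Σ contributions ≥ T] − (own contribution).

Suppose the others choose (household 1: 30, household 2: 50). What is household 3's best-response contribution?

Others' total = 80. Contributing 60 brings total to 140 ≥ 110: gain V − κ_3 = 54.
Best response: 60.

60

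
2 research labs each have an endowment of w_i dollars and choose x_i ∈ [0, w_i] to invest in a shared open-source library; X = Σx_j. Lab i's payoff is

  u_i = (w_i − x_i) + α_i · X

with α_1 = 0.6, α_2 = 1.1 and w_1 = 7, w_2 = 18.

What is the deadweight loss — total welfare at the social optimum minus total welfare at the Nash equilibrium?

∂u_i/∂x_i = α_i − 1, so lab i contributes w_i if α_i > 1, else 0.
α_i > 1 for i ∈ {2}; NE contributions (0, 18), X = 18.
W^NE = Σw_i − X^NE + (Σα_i)·X^NE = 25 + 0.7·18 = 37.6.
Planner: ∂(Σu_j)/∂x_i = Σα_j − 1 = 0.7 > 0, so everyone contributes w_i; X^SO = 25, W^SO = 25 + 0.7·25 = 42.5.
Deadweight loss = 4.9.

4.9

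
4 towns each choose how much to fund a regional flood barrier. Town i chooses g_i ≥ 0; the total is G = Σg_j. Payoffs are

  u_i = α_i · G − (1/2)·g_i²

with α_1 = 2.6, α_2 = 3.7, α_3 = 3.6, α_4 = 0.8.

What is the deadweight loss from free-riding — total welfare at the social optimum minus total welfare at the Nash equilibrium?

Town i's FOC: ∂u_i/∂g_i = α_i − g_i = 0, so g_i* = α_i.
NE contributions = (2.6, 3.7, 3.6, 0.8); G = 10.7.
W^NE = (Σα)·G − ½Σα_i² = 10.7² − ½·34.05 = 97.465.
Planner sets g_i = Σα_j = 10.7 for every i, so G^SO = 4·10.7 = 42.8.
W^SO = (Σα)·G^SO − ½·4·(Σα)² = (4/2)·10.7² = 228.98.
Deadweight loss = W^SO − W^NE = 131.515.

131.515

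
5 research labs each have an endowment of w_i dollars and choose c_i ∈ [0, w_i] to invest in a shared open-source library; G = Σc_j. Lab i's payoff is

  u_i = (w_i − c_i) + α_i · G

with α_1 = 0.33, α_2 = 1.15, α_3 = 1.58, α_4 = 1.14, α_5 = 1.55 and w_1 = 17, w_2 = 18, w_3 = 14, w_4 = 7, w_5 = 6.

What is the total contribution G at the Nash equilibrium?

45

∂u_i/∂c_i = α_i − 1, so lab i contributes w_i if α_i > 1, else 0.
α_i > 1 for i ∈ {2, 3, 4, 5}; NE contributions (0, 18, 14, 7, 6), G = 45.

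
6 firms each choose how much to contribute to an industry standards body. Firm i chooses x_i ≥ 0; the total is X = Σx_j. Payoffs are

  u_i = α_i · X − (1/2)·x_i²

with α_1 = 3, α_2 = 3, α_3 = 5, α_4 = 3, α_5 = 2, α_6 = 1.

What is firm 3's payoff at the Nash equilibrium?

Firm i's FOC: ∂u_i/∂x_i = α_i − x_i = 0, so x_i* = α_i.
NE contributions = (3, 3, 5, 3, 2, 1); X = 17.
u_3 = α_3·X − ½·(x_3)² = 5·17 − ½·5² = 72.5.

72.5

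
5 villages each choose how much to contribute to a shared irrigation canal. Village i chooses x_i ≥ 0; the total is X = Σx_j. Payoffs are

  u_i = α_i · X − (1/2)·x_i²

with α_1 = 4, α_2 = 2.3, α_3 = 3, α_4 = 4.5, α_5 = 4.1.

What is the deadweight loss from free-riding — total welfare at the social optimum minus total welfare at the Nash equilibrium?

514.29

Village i's FOC: ∂u_i/∂x_i = α_i − x_i = 0, so x_i* = α_i.
NE contributions = (4, 2.3, 3, 4.5, 4.1); X = 17.9.
W^NE = (Σα)·X − ½Σα_i² = 17.9² − ½·67.35 = 286.735.
Planner sets x_i = Σα_j = 17.9 for every i, so X^SO = 5·17.9 = 89.5.
W^SO = (Σα)·X^SO − ½·5·(Σα)² = (5/2)·17.9² = 801.025.
Deadweight loss = W^SO − W^NE = 514.29.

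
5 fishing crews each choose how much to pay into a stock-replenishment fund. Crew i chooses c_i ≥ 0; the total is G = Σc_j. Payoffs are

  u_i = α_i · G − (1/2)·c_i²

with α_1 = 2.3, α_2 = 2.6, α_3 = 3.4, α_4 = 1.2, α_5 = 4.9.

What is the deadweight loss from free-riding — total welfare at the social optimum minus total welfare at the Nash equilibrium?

Crew i's FOC: ∂u_i/∂c_i = α_i − c_i = 0, so c_i* = α_i.
NE contributions = (2.3, 2.6, 3.4, 1.2, 4.9); G = 14.4.
W^NE = (Σα)·G − ½Σα_i² = 14.4² − ½·49.06 = 182.83.
Planner sets c_i = Σα_j = 14.4 for every i, so G^SO = 5·14.4 = 72.
W^SO = (Σα)·G^SO − ½·5·(Σα)² = (5/2)·14.4² = 518.4.
Deadweight loss = W^SO − W^NE = 335.57.

335.57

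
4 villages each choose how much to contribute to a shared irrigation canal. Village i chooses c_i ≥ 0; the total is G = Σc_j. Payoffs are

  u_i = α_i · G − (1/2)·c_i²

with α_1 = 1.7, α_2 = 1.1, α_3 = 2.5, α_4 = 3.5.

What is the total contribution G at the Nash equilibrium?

Village i's FOC: ∂u_i/∂c_i = α_i − c_i = 0, so c_i* = α_i.
NE contributions = (1.7, 1.1, 2.5, 3.5); G = 8.8.

8.8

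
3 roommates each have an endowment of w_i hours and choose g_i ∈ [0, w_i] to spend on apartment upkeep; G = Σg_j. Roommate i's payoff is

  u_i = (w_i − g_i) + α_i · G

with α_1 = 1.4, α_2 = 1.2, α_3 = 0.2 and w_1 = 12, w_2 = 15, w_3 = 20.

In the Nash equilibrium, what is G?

27

∂u_i/∂g_i = α_i − 1, so roommate i contributes w_i if α_i > 1, else 0.
α_i > 1 for i ∈ {1, 2}; NE contributions (12, 15, 0), G = 27.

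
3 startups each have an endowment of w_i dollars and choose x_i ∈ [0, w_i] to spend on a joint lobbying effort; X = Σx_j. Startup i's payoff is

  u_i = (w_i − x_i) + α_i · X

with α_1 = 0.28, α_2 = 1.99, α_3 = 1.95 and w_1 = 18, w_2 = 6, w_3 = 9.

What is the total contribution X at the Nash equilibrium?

15

∂u_i/∂x_i = α_i − 1, so startup i contributes w_i if α_i > 1, else 0.
α_i > 1 for i ∈ {2, 3}; NE contributions (0, 6, 9), X = 15.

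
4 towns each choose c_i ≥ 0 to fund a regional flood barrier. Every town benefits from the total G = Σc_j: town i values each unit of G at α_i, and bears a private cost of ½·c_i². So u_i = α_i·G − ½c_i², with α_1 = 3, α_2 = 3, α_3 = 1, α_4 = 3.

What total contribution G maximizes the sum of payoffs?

Planner FOC: ∂(Σu_j)/∂c_i = (Σα_j) − c_i = 0, so c_i^SO = Σα_j = 10 for every i; G^SO = 40.

40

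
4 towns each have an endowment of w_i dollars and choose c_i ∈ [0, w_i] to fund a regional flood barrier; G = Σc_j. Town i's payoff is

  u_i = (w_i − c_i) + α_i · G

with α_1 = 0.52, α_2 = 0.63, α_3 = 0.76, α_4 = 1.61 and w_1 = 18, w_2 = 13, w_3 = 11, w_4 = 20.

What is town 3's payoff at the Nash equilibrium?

26.2

∂u_i/∂c_i = α_i − 1, so town i contributes w_i if α_i > 1, else 0.
α_i > 1 for i ∈ {4}; NE contributions (0, 0, 0, 20), G = 20.
u_3 = (11 − 0) + 0.76·20 = 26.2.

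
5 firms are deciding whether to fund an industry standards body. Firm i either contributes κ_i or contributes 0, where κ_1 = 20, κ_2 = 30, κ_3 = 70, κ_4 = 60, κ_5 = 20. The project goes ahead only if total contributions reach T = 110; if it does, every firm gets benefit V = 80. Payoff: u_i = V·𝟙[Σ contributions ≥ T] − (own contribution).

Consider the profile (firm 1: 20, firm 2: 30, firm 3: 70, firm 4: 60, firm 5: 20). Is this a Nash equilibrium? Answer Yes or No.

Total = 200 ≥ 110: provided.
Firm 1 (pledges 20, payoff 60): dropping to 0 → total 180, payoff 80. Profitable deviation.

No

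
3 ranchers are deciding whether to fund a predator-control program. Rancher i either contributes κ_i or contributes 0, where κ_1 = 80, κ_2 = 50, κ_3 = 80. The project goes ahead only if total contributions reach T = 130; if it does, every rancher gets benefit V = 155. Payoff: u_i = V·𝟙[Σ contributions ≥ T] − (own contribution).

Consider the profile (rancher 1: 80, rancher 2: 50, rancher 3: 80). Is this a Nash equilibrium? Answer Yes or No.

Total = 210 ≥ 130: provided.
Rancher 1 (pledges 80, payoff 75): dropping to 0 → total 130, payoff 155. Profitable deviation.

No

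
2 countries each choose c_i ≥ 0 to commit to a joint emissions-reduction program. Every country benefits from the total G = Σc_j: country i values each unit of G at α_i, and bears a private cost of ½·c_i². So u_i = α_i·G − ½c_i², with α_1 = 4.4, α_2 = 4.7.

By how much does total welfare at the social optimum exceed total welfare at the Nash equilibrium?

Country i's FOC: ∂u_i/∂c_i = α_i − c_i = 0, so c_i* = α_i.
NE contributions = (4.4, 4.7); G = 9.1.
W^NE = (Σα)·G − ½Σα_i² = 9.1² − ½·41.45 = 62.085.
Planner sets c_i = Σα_j = 9.1 for every i, so G^SO = 2·9.1 = 18.2.
W^SO = (Σα)·G^SO − ½·2·(Σα)² = (2/2)·9.1² = 82.81.
Deadweight loss = W^SO − W^NE = 20.725.

20.725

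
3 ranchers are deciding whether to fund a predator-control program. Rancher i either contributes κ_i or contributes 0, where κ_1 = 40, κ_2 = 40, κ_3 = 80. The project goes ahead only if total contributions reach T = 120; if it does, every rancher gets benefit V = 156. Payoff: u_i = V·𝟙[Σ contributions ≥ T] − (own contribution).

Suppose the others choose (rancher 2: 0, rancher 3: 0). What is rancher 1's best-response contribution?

0

Others' total = 0. Even contributing 40 gives 40 < 120: no benefit either way.
Best response: 0.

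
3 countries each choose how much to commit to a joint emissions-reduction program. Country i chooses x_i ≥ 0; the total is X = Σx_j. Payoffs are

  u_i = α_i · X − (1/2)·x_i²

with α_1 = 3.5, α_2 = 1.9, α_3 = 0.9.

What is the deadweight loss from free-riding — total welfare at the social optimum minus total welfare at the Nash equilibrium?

28.18

Country i's FOC: ∂u_i/∂x_i = α_i − x_i = 0, so x_i* = α_i.
NE contributions = (3.5, 1.9, 0.9); X = 6.3.
W^NE = (Σα)·X − ½Σα_i² = 6.3² − ½·16.67 = 31.355.
Planner sets x_i = Σα_j = 6.3 for every i, so X^SO = 3·6.3 = 18.9.
W^SO = (Σα)·X^SO − ½·3·(Σα)² = (3/2)·6.3² = 59.535.
Deadweight loss = W^SO − W^NE = 28.18.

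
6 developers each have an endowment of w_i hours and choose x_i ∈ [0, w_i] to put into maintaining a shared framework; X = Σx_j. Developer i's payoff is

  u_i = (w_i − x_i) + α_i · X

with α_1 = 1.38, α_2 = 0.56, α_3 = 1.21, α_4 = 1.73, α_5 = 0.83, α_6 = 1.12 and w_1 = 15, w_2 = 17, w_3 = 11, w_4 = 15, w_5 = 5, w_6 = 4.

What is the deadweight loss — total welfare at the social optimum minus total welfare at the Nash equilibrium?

128.26

∂u_i/∂x_i = α_i − 1, so developer i contributes w_i if α_i > 1, else 0.
α_i > 1 for i ∈ {1, 3, 4, 6}; NE contributions (15, 0, 11, 15, 0, 4), X = 45.
W^NE = Σw_i − X^NE + (Σα_i)·X^NE = 67 + 5.83·45 = 329.35.
Planner: ∂(Σu_j)/∂x_i = Σα_j − 1 = 5.83 > 0, so everyone contributes w_i; X^SO = 67, W^SO = 67 + 5.83·67 = 457.61.
Deadweight loss = 128.26.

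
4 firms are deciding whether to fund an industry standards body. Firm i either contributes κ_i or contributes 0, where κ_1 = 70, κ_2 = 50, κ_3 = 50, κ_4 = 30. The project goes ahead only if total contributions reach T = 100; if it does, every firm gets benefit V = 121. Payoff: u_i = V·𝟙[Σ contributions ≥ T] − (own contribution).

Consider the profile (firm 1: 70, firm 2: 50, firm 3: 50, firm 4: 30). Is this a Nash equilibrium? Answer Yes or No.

No

Total = 200 ≥ 100: provided.
Firm 1 (pledges 70, payoff 51): dropping to 0 → total 130, payoff 121. Profitable deviation.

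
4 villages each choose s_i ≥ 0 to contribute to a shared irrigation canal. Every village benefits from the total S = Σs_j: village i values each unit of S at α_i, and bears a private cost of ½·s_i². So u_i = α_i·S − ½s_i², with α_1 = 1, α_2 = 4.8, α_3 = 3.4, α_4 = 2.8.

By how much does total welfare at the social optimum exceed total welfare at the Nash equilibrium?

165.72

Village i's FOC: ∂u_i/∂s_i = α_i − s_i = 0, so s_i* = α_i.
NE contributions = (1, 4.8, 3.4, 2.8); S = 12.
W^NE = (Σα)·S − ½Σα_i² = 12² − ½·43.44 = 122.28.
Planner sets s_i = Σα_j = 12 for every i, so S^SO = 4·12 = 48.
W^SO = (Σα)·S^SO − ½·4·(Σα)² = (4/2)·12² = 288.
Deadweight loss = W^SO − W^NE = 165.72.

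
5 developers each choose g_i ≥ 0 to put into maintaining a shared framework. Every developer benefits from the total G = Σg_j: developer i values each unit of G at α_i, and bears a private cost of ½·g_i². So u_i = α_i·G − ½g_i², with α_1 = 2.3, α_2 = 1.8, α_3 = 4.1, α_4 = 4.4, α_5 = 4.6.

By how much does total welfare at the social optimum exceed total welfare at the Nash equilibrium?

476.69

Developer i's FOC: ∂u_i/∂g_i = α_i − g_i = 0, so g_i* = α_i.
NE contributions = (2.3, 1.8, 4.1, 4.4, 4.6); G = 17.2.
W^NE = (Σα)·G − ½Σα_i² = 17.2² − ½·65.86 = 262.91.
Planner sets g_i = Σα_j = 17.2 for every i, so G^SO = 5·17.2 = 86.
W^SO = (Σα)·G^SO − ½·5·(Σα)² = (5/2)·17.2² = 739.6.
Deadweight loss = W^SO − W^NE = 476.69.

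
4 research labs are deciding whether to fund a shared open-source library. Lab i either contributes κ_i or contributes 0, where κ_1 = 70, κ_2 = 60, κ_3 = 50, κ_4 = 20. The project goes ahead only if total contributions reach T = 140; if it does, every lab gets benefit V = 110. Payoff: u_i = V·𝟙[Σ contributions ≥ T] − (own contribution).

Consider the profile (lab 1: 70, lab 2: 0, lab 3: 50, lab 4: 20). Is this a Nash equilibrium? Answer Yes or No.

Yes

Total = 140 ≥ 140: provided.
Lab 1 (pledges 70, payoff 40): dropping to 0 → total 70, payoff 0. No gain.
Lab 2 (pledges 0, payoff 110): pledging 60 → total 200, payoff 50. No gain.
Lab 3 (pledges 50, payoff 60): dropping to 0 → total 90, payoff 0. No gain.
Lab 4 (pledges 20, payoff 90): dropping to 0 → total 120, payoff 0. No gain.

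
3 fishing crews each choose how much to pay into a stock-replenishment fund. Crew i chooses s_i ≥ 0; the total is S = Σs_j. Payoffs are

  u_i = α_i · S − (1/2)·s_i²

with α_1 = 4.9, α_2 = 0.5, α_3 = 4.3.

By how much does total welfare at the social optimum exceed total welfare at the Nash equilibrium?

68.42

Crew i's FOC: ∂u_i/∂s_i = α_i − s_i = 0, so s_i* = α_i.
NE contributions = (4.9, 0.5, 4.3); S = 9.7.
W^NE = (Σα)·S − ½Σα_i² = 9.7² − ½·42.75 = 72.715.
Planner sets s_i = Σα_j = 9.7 for every i, so S^SO = 3·9.7 = 29.1.
W^SO = (Σα)·S^SO − ½·3·(Σα)² = (3/2)·9.7² = 141.135.
Deadweight loss = W^SO − W^NE = 68.42.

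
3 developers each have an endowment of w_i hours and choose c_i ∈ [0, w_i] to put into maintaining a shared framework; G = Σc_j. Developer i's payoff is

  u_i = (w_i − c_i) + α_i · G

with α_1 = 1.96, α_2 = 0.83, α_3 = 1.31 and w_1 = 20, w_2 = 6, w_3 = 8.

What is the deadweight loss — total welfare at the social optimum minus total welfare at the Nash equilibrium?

∂u_i/∂c_i = α_i − 1, so developer i contributes w_i if α_i > 1, else 0.
α_i > 1 for i ∈ {1, 3}; NE contributions (20, 0, 8), G = 28.
W^NE = Σw_i − G^NE + (Σα_i)·G^NE = 34 + 3.1·28 = 120.8.
Planner: ∂(Σu_j)/∂c_i = Σα_j − 1 = 3.1 > 0, so everyone contributes w_i; G^SO = 34, W^SO = 34 + 3.1·34 = 139.4.
Deadweight loss = 18.6.

18.6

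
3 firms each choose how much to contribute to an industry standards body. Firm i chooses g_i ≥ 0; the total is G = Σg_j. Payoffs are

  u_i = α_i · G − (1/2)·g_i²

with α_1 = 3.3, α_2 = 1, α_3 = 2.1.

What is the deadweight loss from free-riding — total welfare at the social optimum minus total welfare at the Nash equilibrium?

Firm i's FOC: ∂u_i/∂g_i = α_i − g_i = 0, so g_i* = α_i.
NE contributions = (3.3, 1, 2.1); G = 6.4.
W^NE = (Σα)·G − ½Σα_i² = 6.4² − ½·16.3 = 32.81.
Planner sets g_i = Σα_j = 6.4 for every i, so G^SO = 3·6.4 = 19.2.
W^SO = (Σα)·G^SO − ½·3·(Σα)² = (3/2)·6.4² = 61.44.
Deadweight loss = W^SO − W^NE = 28.63.

28.63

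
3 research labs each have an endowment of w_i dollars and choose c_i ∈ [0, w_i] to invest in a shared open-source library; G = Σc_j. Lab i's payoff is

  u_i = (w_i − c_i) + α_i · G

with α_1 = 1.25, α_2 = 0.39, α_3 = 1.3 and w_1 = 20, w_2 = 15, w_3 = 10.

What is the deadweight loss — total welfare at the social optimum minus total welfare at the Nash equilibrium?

∂u_i/∂c_i = α_i − 1, so lab i contributes w_i if α_i > 1, else 0.
α_i > 1 for i ∈ {1, 3}; NE contributions (20, 0, 10), G = 30.
W^NE = Σw_i − G^NE + (Σα_i)·G^NE = 45 + 1.94·30 = 103.2.
Planner: ∂(Σu_j)/∂c_i = Σα_j − 1 = 1.94 > 0, so everyone contributes w_i; G^SO = 45, W^SO = 45 + 1.94·45 = 132.3.
Deadweight loss = 29.1.

29.1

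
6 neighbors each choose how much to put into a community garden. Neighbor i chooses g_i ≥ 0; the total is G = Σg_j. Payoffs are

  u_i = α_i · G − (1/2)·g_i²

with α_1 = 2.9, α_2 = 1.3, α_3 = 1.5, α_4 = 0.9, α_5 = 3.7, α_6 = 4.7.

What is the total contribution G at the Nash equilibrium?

15

Neighbor i's FOC: ∂u_i/∂g_i = α_i − g_i = 0, so g_i* = α_i.
NE contributions = (2.9, 1.3, 1.5, 0.9, 3.7, 4.7); G = 15.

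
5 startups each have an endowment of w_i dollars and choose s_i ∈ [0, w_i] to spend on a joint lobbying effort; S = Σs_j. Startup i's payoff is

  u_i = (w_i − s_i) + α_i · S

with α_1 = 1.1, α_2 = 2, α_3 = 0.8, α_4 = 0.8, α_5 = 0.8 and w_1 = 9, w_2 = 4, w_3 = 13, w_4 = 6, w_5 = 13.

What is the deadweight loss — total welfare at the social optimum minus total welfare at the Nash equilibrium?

144

∂u_i/∂s_i = α_i − 1, so startup i contributes w_i if α_i > 1, else 0.
α_i > 1 for i ∈ {1, 2}; NE contributions (9, 4, 0, 0, 0), S = 13.
W^NE = Σw_i − S^NE + (Σα_i)·S^NE = 45 + 4.5·13 = 103.5.
Planner: ∂(Σu_j)/∂s_i = Σα_j − 1 = 4.5 > 0, so everyone contributes w_i; S^SO = 45, W^SO = 45 + 4.5·45 = 247.5.
Deadweight loss = 144.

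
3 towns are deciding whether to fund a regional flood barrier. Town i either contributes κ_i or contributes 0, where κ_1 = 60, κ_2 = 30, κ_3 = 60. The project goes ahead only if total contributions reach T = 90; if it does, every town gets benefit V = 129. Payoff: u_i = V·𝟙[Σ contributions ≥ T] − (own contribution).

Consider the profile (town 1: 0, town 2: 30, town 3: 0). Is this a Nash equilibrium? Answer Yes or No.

Total = 30 < 90: not provided.
Town 1 (pledges 0, payoff 0): pledging 60 → total 90, payoff 69. Profitable deviation.

No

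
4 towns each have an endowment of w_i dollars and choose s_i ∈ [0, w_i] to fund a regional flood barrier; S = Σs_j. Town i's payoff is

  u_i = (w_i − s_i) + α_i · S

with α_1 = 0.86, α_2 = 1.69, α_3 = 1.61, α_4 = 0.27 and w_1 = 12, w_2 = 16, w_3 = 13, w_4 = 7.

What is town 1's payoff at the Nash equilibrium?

36.94

∂u_i/∂s_i = α_i − 1, so town i contributes w_i if α_i > 1, else 0.
α_i > 1 for i ∈ {2, 3}; NE contributions (0, 16, 13, 0), S = 29.
u_1 = (12 − 0) + 0.86·29 = 36.94.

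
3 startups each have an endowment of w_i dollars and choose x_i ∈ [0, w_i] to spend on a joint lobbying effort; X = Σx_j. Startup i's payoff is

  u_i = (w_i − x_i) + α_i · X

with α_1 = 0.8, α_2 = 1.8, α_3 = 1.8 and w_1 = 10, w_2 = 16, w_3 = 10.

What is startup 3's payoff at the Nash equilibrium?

46.8

∂u_i/∂x_i = α_i − 1, so startup i contributes w_i if α_i > 1, else 0.
α_i > 1 for i ∈ {2, 3}; NE contributions (0, 16, 10), X = 26.
u_3 = (10 − 10) + 1.8·26 = 46.8.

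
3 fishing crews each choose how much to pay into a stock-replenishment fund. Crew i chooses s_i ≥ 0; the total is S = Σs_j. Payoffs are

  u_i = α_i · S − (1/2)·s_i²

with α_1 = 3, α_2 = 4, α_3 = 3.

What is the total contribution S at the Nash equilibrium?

Crew i's FOC: ∂u_i/∂s_i = α_i − s_i = 0, so s_i* = α_i.
NE contributions = (3, 4, 3); S = 10.

10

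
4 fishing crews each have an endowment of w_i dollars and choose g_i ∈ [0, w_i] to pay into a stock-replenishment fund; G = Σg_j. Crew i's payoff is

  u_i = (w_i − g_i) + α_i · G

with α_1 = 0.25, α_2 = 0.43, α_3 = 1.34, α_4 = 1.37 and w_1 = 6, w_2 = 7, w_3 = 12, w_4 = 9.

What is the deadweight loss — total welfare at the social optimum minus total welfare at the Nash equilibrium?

∂u_i/∂g_i = α_i − 1, so crew i contributes w_i if α_i > 1, else 0.
α_i > 1 for i ∈ {3, 4}; NE contributions (0, 0, 12, 9), G = 21.
W^NE = Σw_i − G^NE + (Σα_i)·G^NE = 34 + 2.39·21 = 84.19.
Planner: ∂(Σu_j)/∂g_i = Σα_j − 1 = 2.39 > 0, so everyone contributes w_i; G^SO = 34, W^SO = 34 + 2.39·34 = 115.26.
Deadweight loss = 31.07.

31.07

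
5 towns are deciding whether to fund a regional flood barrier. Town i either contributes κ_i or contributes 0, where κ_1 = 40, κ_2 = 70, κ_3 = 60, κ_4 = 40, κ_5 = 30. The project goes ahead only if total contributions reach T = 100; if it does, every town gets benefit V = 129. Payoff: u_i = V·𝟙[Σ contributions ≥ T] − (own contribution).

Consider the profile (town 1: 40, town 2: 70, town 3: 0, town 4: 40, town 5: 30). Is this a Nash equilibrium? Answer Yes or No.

No

Total = 180 ≥ 100: provided.
Town 1 (pledges 40, payoff 89): dropping to 0 → total 140, payoff 129. Profitable deviation.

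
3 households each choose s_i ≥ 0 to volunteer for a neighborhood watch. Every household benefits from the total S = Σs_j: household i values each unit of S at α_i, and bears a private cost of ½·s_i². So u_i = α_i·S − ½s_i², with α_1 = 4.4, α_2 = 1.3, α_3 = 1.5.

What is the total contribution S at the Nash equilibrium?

7.2

Household i's FOC: ∂u_i/∂s_i = α_i − s_i = 0, so s_i* = α_i.
NE contributions = (4.4, 1.3, 1.5); S = 7.2.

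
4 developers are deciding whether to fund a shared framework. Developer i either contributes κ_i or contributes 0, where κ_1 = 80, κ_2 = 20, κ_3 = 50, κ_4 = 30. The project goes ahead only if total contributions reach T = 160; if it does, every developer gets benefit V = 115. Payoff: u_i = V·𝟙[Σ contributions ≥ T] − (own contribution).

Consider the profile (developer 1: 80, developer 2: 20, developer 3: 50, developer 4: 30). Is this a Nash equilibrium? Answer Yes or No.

Total = 180 ≥ 160: provided.
Developer 1 (pledges 80, payoff 35): dropping to 0 → total 100, payoff 0. No gain.
Developer 2 (pledges 20, payoff 95): dropping to 0 → total 160, payoff 115. Profitable deviation.

No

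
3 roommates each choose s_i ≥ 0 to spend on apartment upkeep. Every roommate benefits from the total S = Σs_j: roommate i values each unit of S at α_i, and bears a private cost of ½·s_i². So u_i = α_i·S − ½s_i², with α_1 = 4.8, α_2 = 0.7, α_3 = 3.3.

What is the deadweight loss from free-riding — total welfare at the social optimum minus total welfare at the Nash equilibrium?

Roommate i's FOC: ∂u_i/∂s_i = α_i − s_i = 0, so s_i* = α_i.
NE contributions = (4.8, 0.7, 3.3); S = 8.8.
W^NE = (Σα)·S − ½Σα_i² = 8.8² − ½·34.42 = 60.23.
Planner sets s_i = Σα_j = 8.8 for every i, so S^SO = 3·8.8 = 26.4.
W^SO = (Σα)·S^SO − ½·3·(Σα)² = (3/2)·8.8² = 116.16.
Deadweight loss = W^SO − W^NE = 55.93.

55.93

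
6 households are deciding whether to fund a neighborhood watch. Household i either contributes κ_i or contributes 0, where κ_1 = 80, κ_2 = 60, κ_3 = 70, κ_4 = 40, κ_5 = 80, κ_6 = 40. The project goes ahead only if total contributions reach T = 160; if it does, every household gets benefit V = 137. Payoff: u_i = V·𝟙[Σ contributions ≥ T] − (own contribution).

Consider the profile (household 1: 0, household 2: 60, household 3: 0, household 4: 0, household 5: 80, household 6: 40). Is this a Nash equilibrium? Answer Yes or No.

Yes

Total = 180 ≥ 160: provided.
Household 1 (pledges 0, payoff 137): pledging 80 → total 260, payoff 57. No gain.
Household 2 (pledges 60, payoff 77): dropping to 0 → total 120, payoff 0. No gain.
Household 3 (pledges 0, payoff 137): pledging 70 → total 250, payoff 67. No gain.
Household 4 (pledges 0, payoff 137): pledging 40 → total 220, payoff 97. No gain.
Household 5 (pledges 80, payoff 57): dropping to 0 → total 100, payoff 0. No gain.
Household 6 (pledges 40, payoff 97): dropping to 0 → total 140, payoff 0. No gain.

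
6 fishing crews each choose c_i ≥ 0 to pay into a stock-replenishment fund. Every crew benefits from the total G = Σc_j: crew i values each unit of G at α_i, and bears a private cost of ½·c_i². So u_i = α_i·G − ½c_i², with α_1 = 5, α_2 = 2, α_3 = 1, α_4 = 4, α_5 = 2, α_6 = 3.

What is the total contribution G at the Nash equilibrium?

17

Crew i's FOC: ∂u_i/∂c_i = α_i − c_i = 0, so c_i* = α_i.
NE contributions = (5, 2, 1, 4, 2, 3); G = 17.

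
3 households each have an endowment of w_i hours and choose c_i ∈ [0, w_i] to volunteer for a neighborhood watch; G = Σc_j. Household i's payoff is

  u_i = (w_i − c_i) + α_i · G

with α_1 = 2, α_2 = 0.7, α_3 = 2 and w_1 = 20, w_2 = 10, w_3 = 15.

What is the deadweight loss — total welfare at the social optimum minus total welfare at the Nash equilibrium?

∂u_i/∂c_i = α_i − 1, so household i contributes w_i if α_i > 1, else 0.
α_i > 1 for i ∈ {1, 3}; NE contributions (20, 0, 15), G = 35.
W^NE = Σw_i − G^NE + (Σα_i)·G^NE = 45 + 3.7·35 = 174.5.
Planner: ∂(Σu_j)/∂c_i = Σα_j − 1 = 3.7 > 0, so everyone contributes w_i; G^SO = 45, W^SO = 45 + 3.7·45 = 211.5.
Deadweight loss = 37.

37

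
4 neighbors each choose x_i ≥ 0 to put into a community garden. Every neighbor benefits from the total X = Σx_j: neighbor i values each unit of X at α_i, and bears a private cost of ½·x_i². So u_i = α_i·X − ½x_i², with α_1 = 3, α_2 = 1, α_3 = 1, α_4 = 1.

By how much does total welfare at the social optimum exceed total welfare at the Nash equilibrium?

42

Neighbor i's FOC: ∂u_i/∂x_i = α_i − x_i = 0, so x_i* = α_i.
NE contributions = (3, 1, 1, 1); X = 6.
W^NE = (Σα)·X − ½Σα_i² = 6² − ½·12 = 30.
Planner sets x_i = Σα_j = 6 for every i, so X^SO = 4·6 = 24.
W^SO = (Σα)·X^SO − ½·4·(Σα)² = (4/2)·6² = 72.
Deadweight loss = W^SO − W^NE = 42.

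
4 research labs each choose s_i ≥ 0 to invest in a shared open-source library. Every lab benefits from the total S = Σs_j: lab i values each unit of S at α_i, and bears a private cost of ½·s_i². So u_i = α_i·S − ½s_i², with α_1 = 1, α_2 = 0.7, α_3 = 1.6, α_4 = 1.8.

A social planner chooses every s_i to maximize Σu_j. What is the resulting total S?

Planner FOC: ∂(Σu_j)/∂s_i = (Σα_j) − s_i = 0, so s_i^SO = Σα_j = 5.1 for every i; S^SO = 20.4.

20.4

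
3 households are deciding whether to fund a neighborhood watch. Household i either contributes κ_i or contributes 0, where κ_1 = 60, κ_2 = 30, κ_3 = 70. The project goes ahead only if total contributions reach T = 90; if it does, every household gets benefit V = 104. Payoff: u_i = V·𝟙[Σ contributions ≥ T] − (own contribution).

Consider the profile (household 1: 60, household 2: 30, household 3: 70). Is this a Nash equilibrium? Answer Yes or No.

Total = 160 ≥ 90: provided.
Household 1 (pledges 60, payoff 44): dropping to 0 → total 100, payoff 104. Profitable deviation.

No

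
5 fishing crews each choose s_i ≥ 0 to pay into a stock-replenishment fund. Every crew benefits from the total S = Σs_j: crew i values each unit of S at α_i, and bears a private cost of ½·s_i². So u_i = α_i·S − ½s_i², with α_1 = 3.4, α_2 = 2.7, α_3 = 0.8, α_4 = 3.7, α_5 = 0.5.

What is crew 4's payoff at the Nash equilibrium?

Crew i's FOC: ∂u_i/∂s_i = α_i − s_i = 0, so s_i* = α_i.
NE contributions = (3.4, 2.7, 0.8, 3.7, 0.5); S = 11.1.
u_4 = α_4·S − ½·(s_4)² = 3.7·11.1 − ½·3.7² = 34.225.

34.225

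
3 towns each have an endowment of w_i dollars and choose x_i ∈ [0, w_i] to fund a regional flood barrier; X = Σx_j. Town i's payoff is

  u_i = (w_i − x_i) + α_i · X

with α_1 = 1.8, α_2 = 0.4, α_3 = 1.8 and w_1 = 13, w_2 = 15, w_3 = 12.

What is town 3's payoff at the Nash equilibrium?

45

∂u_i/∂x_i = α_i − 1, so town i contributes w_i if α_i > 1, else 0.
α_i > 1 for i ∈ {1, 3}; NE contributions (13, 0, 12), X = 25.
u_3 = (12 − 12) + 1.8·25 = 45.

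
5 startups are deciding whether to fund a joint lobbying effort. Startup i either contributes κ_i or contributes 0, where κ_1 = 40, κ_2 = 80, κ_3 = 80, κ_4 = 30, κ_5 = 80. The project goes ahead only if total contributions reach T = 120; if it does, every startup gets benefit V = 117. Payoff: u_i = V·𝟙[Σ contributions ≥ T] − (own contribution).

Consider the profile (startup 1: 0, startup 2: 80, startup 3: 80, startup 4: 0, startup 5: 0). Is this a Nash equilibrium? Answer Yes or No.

Yes

Total = 160 ≥ 120: provided.
Startup 1 (pledges 0, payoff 117): pledging 40 → total 200, payoff 77. No gain.
Startup 2 (pledges 80, payoff 37): dropping to 0 → total 80, payoff 0. No gain.
Startup 3 (pledges 80, payoff 37): dropping to 0 → total 80, payoff 0. No gain.
Startup 4 (pledges 0, payoff 117): pledging 30 → total 190, payoff 87. No gain.
Startup 5 (pledges 0, payoff 117): pledging 80 → total 240, payoff 37. No gain.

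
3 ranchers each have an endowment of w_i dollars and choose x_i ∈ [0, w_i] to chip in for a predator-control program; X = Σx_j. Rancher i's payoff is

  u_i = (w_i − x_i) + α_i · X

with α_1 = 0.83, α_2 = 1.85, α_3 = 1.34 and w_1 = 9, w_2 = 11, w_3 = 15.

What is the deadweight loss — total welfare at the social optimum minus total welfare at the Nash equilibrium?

∂u_i/∂x_i = α_i − 1, so rancher i contributes w_i if α_i > 1, else 0.
α_i > 1 for i ∈ {2, 3}; NE contributions (0, 11, 15), X = 26.
W^NE = Σw_i − X^NE + (Σα_i)·X^NE = 35 + 3.02·26 = 113.52.
Planner: ∂(Σu_j)/∂x_i = Σα_j − 1 = 3.02 > 0, so everyone contributes w_i; X^SO = 35, W^SO = 35 + 3.02·35 = 140.7.
Deadweight loss = 27.18.

27.18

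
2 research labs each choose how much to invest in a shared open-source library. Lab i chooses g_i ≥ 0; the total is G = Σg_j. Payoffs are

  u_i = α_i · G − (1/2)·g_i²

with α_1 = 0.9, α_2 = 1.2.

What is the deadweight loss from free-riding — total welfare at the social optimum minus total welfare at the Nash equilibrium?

1.125

Lab i's FOC: ∂u_i/∂g_i = α_i − g_i = 0, so g_i* = α_i.
NE contributions = (0.9, 1.2); G = 2.1.
W^NE = (Σα)·G − ½Σα_i² = 2.1² − ½·2.25 = 3.285.
Planner sets g_i = Σα_j = 2.1 for every i, so G^SO = 2·2.1 = 4.2.
W^SO = (Σα)·G^SO − ½·2·(Σα)² = (2/2)·2.1² = 4.41.
Deadweight loss = W^SO − W^NE = 1.125.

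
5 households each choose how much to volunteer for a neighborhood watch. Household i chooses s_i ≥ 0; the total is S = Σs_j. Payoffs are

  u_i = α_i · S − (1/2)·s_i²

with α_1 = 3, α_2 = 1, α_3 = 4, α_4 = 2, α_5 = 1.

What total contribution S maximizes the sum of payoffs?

55

Planner FOC: ∂(Σu_j)/∂s_i = (Σα_j) − s_i = 0, so s_i^SO = Σα_j = 11 for every i; S^SO = 55.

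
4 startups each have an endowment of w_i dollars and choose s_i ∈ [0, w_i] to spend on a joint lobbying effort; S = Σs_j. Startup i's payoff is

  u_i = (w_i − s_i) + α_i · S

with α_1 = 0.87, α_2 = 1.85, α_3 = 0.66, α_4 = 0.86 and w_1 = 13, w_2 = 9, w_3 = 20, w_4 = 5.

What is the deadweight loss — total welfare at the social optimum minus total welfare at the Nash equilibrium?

123.12

∂u_i/∂s_i = α_i − 1, so startup i contributes w_i if α_i > 1, else 0.
α_i > 1 for i ∈ {2}; NE contributions (0, 9, 0, 0), S = 9.
W^NE = Σw_i − S^NE + (Σα_i)·S^NE = 47 + 3.24·9 = 76.16.
Planner: ∂(Σu_j)/∂s_i = Σα_j − 1 = 3.24 > 0, so everyone contributes w_i; S^SO = 47, W^SO = 47 + 3.24·47 = 199.28.
Deadweight loss = 123.12.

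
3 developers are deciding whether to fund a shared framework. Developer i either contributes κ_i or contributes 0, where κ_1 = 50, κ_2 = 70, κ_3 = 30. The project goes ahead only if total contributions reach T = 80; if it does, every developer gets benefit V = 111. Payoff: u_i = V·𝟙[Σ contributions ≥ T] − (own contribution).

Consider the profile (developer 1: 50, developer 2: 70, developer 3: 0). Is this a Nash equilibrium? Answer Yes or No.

Yes

Total = 120 ≥ 80: provided.
Developer 1 (pledges 50, payoff 61): dropping to 0 → total 70, payoff 0. No gain.
Developer 2 (pledges 70, payoff 41): dropping to 0 → total 50, payoff 0. No gain.
Developer 3 (pledges 0, payoff 111): pledging 30 → total 150, payoff 81. No gain.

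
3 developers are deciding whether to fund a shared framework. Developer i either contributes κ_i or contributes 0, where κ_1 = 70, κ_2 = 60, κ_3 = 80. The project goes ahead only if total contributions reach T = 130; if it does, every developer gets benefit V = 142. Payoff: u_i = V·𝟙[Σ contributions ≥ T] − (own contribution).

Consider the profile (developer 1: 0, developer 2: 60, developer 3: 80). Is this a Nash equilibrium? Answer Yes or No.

Yes

Total = 140 ≥ 130: provided.
Developer 1 (pledges 0, payoff 142): pledging 70 → total 210, payoff 72. No gain.
Developer 2 (pledges 60, payoff 82): dropping to 0 → total 80, payoff 0. No gain.
Developer 3 (pledges 80, payoff 62): dropping to 0 → total 60, payoff 0. No gain.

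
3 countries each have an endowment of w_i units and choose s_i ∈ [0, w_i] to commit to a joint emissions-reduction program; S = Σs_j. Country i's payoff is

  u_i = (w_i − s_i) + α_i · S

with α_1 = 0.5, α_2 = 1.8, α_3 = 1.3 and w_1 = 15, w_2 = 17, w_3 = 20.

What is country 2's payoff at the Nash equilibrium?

∂u_i/∂s_i = α_i − 1, so country i contributes w_i if α_i > 1, else 0.
α_i > 1 for i ∈ {2, 3}; NE contributions (0, 17, 20), S = 37.
u_2 = (17 − 17) + 1.8·37 = 66.6.

66.6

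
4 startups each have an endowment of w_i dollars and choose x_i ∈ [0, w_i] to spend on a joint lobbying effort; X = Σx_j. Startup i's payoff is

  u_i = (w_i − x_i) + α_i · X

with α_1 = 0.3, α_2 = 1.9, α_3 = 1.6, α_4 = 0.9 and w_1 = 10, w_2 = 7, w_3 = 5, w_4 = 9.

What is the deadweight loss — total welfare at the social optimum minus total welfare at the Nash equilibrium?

∂u_i/∂x_i = α_i − 1, so startup i contributes w_i if α_i > 1, else 0.
α_i > 1 for i ∈ {2, 3}; NE contributions (0, 7, 5, 0), X = 12.
W^NE = Σw_i − X^NE + (Σα_i)·X^NE = 31 + 3.7·12 = 75.4.
Planner: ∂(Σu_j)/∂x_i = Σα_j − 1 = 3.7 > 0, so everyone contributes w_i; X^SO = 31, W^SO = 31 + 3.7·31 = 145.7.
Deadweight loss = 70.3.

70.3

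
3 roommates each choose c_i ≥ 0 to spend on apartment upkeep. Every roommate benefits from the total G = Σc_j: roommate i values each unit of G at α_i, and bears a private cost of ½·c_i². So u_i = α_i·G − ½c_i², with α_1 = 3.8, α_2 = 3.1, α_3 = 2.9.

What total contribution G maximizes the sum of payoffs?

29.4

Planner FOC: ∂(Σu_j)/∂c_i = (Σα_j) − c_i = 0, so c_i^SO = Σα_j = 9.8 for every i; G^SO = 29.4.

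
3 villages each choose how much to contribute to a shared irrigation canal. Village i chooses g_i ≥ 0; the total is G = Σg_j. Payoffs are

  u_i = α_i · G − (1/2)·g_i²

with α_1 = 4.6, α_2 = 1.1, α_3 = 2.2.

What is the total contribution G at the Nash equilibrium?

Village i's FOC: ∂u_i/∂g_i = α_i − g_i = 0, so g_i* = α_i.
NE contributions = (4.6, 1.1, 2.2); G = 7.9.

7.9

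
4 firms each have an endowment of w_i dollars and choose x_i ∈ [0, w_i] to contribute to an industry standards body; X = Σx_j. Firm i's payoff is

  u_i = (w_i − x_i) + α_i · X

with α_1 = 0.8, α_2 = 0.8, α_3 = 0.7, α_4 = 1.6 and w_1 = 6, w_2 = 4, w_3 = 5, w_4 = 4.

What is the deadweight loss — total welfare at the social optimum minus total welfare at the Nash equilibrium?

∂u_i/∂x_i = α_i − 1, so firm i contributes w_i if α_i > 1, else 0.
α_i > 1 for i ∈ {4}; NE contributions (0, 0, 0, 4), X = 4.
W^NE = Σw_i − X^NE + (Σα_i)·X^NE = 19 + 2.9·4 = 30.6.
Planner: ∂(Σu_j)/∂x_i = Σα_j − 1 = 2.9 > 0, so everyone contributes w_i; X^SO = 19, W^SO = 19 + 2.9·19 = 74.1.
Deadweight loss = 43.5.

43.5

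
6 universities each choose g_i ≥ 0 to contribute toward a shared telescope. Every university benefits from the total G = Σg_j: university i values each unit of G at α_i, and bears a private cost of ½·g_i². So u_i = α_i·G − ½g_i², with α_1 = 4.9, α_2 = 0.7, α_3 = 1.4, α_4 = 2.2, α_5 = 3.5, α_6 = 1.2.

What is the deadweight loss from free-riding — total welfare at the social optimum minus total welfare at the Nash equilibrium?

University i's FOC: ∂u_i/∂g_i = α_i − g_i = 0, so g_i* = α_i.
NE contributions = (4.9, 0.7, 1.4, 2.2, 3.5, 1.2); G = 13.9.
W^NE = (Σα)·G − ½Σα_i² = 13.9² − ½·44.99 = 170.715.
Planner sets g_i = Σα_j = 13.9 for every i, so G^SO = 6·13.9 = 83.4.
W^SO = (Σα)·G^SO − ½·6·(Σα)² = (6/2)·13.9² = 579.63.
Deadweight loss = W^SO − W^NE = 408.915.

408.915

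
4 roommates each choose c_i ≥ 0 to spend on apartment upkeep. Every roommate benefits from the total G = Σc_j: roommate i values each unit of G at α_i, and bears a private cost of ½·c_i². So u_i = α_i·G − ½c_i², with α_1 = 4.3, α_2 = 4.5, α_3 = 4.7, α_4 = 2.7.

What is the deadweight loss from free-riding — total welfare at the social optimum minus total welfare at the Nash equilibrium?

Roommate i's FOC: ∂u_i/∂c_i = α_i − c_i = 0, so c_i* = α_i.
NE contributions = (4.3, 4.5, 4.7, 2.7); G = 16.2.
W^NE = (Σα)·G − ½Σα_i² = 16.2² − ½·68.12 = 228.38.
Planner sets c_i = Σα_j = 16.2 for every i, so G^SO = 4·16.2 = 64.8.
W^SO = (Σα)·G^SO − ½·4·(Σα)² = (4/2)·16.2² = 524.88.
Deadweight loss = W^SO − W^NE = 296.5.

296.5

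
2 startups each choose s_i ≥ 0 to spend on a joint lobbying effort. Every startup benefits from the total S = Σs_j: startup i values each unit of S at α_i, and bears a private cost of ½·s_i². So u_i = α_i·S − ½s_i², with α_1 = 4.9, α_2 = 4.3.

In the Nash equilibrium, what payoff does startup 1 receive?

33.075

Startup i's FOC: ∂u_i/∂s_i = α_i − s_i = 0, so s_i* = α_i.
NE contributions = (4.9, 4.3); S = 9.2.
u_1 = α_1·S − ½·(s_1)² = 4.9·9.2 − ½·4.9² = 33.075.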